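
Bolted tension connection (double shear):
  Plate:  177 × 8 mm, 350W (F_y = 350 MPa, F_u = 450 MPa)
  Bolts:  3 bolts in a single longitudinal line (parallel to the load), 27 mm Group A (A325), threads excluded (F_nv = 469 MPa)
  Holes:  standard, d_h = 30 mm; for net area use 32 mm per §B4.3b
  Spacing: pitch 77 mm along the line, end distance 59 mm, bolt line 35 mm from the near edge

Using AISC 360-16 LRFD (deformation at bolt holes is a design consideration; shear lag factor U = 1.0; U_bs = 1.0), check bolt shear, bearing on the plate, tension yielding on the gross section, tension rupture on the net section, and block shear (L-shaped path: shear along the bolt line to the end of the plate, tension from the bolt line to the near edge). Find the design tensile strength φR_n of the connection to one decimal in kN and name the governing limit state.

Bolt shear: A_b = π(27)²/4 = 572.56 mm². φR_n = 0.75 × 469 × 572.56 × 3 × 2 = 1208.4 kN.
Bearing (8 mm plate, F_u = 450 MPa): end bolts L_c = 59 − 30/2 = 44, R_n = min(1.2×44×8×450, 2.4×27×8×450) = 190.08 kN/bolt; interior L_c = 77 − 30 = 47, R_n = 203.04 kN/bolt. φR_n = 0.75 × (1×190.08 + 2×203.04) = 447.1 kN.
Tension yield (gross): A_g = 177×8 = 1416 mm². φR_n = 0.90 × 350 × 1416 = 446.0 kN.
Tension rupture (net): A_n = (177 − 1×32)×8 = 1160 mm² (U = 1.0, A_e = A_n). φR_n = 0.75 × 450 × 1160 = 391.5 kN.
Block shear: shear path 1×[59+2×77] = 1×213 mm, A_gv = 1704, A_nv = 1×(213 − 2.5×32)×8 = 1064 mm²; tension to near edge: (35 − 0.5×32)×8 = 152 mm². R_n = min(0.6×450×1064, 0.6×350×1704) + 1.0×450×152 = min(287.28, 357.84) + 68.4 = 355.68 kN. φR_n = 0.75 × 355.68 = 266.8 kN.
Governing: min(1208.4, 447.1, 446.0, 391.5, 266.8) = 266.8 kN → block shear.

266.8 kN (block shear governs)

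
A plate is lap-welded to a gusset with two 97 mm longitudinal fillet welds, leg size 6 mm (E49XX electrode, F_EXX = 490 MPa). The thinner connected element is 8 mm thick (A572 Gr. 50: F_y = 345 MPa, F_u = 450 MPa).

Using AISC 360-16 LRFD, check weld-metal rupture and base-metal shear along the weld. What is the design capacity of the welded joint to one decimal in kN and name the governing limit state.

Weld metal: throat = 0.707×6 = 4.242 mm, L = 2×97 = 194 mm. φR_n = 0.75 × 0.6 × 490 × 4.242 × 194 = 181.5 kN.
Base metal shear (8 mm plate): yield φR_n = 1.0×0.6×345×8×194 = 321.3 kN; rupture φR_n = 0.75×0.6×450×8×194 = 314.3 kN; take 314.3 kN (rupture).
Governing: min(181.5, 314.3) = 181.5 kN → weld metal.

181.5 kN (weld metal governs)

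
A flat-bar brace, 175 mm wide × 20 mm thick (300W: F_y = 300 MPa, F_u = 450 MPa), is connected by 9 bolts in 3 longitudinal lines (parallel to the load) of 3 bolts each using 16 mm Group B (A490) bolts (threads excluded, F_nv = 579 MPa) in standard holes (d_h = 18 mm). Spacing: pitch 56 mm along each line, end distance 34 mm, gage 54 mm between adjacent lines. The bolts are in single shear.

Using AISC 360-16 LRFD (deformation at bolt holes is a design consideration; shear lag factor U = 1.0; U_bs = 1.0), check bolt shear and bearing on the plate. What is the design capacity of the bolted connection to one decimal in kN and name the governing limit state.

785.8 kN (bolt shear governs)

Bolt shear: A_b = π(16)²/4 = 201.06 mm². φR_n = 0.75 × 579 × 201.06 × 9 × 1 = 785.8 kN.
Bearing (20 mm plate, F_u = 450 MPa): end bolts L_c = 34 − 18/2 = 25, R_n = min(1.2×25×20×450, 2.4×16×20×450) = 270 kN/bolt; interior L_c = 56 − 18 = 38, R_n = 345.6 kN/bolt. φR_n = 0.75 × (3×270 + 6×345.6) = 2162.7 kN.
Governing: min(785.8, 2162.7) = 785.8 kN → bolt shear.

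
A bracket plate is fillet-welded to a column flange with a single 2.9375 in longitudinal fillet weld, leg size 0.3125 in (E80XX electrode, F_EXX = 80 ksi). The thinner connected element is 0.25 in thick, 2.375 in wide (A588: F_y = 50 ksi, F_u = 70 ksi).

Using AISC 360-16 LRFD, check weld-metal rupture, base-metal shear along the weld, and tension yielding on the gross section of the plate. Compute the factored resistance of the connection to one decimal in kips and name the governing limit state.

Weld metal: throat = 0.707×0.3125 = 0.22094 in, L = 2.9375 in. φR_n = 0.75 × 0.6 × 80 × 0.22094 × 2.9375 = 23.4 kips.
Base metal shear (0.25 in plate): yield φR_n = 1.0×0.6×50×0.25×2.9375 = 22.0 kips; rupture φR_n = 0.75×0.6×70×0.25×2.9375 = 23.1 kips; take 22.0 kips (yield).
Tension yield (gross): A_g = 2.375×0.25 = 0.59375 in². φR_n = 0.90 × 50 × 0.59375 = 26.7 kips.
Governing: min(23.4, 22.0, 26.7) = 22.0 kips → base-metal shear.

22.0 kips (base-metal shear governs)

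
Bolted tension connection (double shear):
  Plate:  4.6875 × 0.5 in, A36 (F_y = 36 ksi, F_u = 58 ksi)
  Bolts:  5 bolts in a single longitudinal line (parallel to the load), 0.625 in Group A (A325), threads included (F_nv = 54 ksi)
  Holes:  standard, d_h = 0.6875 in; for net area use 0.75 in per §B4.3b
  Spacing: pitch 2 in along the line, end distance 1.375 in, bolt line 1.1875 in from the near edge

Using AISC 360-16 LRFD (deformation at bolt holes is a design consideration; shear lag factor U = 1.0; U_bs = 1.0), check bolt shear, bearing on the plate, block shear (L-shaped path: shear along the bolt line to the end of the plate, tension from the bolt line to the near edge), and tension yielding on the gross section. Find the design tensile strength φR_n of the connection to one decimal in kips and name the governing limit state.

Bolt shear: A_b = π(0.625)²/4 = 0.3068 in². φR_n = 0.75 × 54 × 0.3068 × 5 × 2 = 124.3 kips.
Bearing (0.5 in plate, F_u = 58 ksi): end bolts L_c = 1.375 − 0.6875/2 = 1.03125, R_n = min(1.2×1.03125×0.5×58, 2.4×0.625×0.5×58) = 35.888 kips/bolt; interior L_c = 2 − 0.6875 = 1.3125, R_n = 43.5 kips/bolt. φR_n = 0.75 × (1×35.888 + 4×43.5) = 157.4 kips.
Block shear: shear path 1×[1.375+4×2] = 1×9.375 in, A_gv = 4.6875, A_nv = 1×(9.375 − 4.5×0.75)×0.5 = 3 in²; tension to near edge: (1.1875 − 0.5×0.75)×0.5 = 0.40625 in². R_n = min(0.6×58×3, 0.6×36×4.6875) + 1.0×58×0.40625 = min(104.4, 101.25) + 23.563 = 124.81 kips. φR_n = 0.75 × 124.81 = 93.6 kips.
Tension yield (gross): A_g = 4.6875×0.5 = 2.3438 in². φR_n = 0.90 × 36 × 2.3438 = 75.9 kips.
Governing: min(124.3, 157.4, 93.6, 75.9) = 75.9 kips → gross-section yield.

75.9 kips (gross-section yield governs)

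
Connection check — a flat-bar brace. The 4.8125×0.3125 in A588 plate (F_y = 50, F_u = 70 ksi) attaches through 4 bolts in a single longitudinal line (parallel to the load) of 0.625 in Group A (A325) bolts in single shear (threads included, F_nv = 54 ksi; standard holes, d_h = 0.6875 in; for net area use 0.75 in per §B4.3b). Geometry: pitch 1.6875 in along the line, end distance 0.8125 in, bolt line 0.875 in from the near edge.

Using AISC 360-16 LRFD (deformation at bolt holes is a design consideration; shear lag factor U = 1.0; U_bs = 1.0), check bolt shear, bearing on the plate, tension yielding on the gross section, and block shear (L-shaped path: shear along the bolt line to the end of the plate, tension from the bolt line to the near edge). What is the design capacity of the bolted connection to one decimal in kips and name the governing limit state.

40.2 kips (block shear governs)

Bolt shear: A_b = π(0.625)²/4 = 0.3068 in². φR_n = 0.75 × 54 × 0.3068 × 4 × 1 = 49.7 kips.
Bearing (0.3125 in plate, F_u = 70 ksi): end bolts L_c = 0.8125 − 0.6875/2 = 0.46875, R_n = min(1.2×0.46875×0.3125×70, 2.4×0.625×0.3125×70) = 12.305 kips/bolt; interior L_c = 1.6875 − 0.6875 = 1, R_n = 26.25 kips/bolt. φR_n = 0.75 × (1×12.305 + 3×26.25) = 68.3 kips.
Tension yield (gross): A_g = 4.8125×0.3125 = 1.5039 in². φR_n = 0.90 × 50 × 1.5039 = 67.7 kips.
Block shear: shear path 1×[0.8125+3×1.6875] = 1×5.875 in, A_gv = 1.8359, A_nv = 1×(5.875 − 3.5×0.75)×0.3125 = 1.0156 in²; tension to near edge: (0.875 − 0.5×0.75)×0.3125 = 0.15625 in². R_n = min(0.6×70×1.0156, 0.6×50×1.8359) + 1.0×70×0.15625 = min(42.655, 55.077) + 10.938 = 53.593 kips. φR_n = 0.75 × 53.593 = 40.2 kips.
Governing: min(49.7, 68.3, 67.7, 40.2) = 40.2 kips → block shear.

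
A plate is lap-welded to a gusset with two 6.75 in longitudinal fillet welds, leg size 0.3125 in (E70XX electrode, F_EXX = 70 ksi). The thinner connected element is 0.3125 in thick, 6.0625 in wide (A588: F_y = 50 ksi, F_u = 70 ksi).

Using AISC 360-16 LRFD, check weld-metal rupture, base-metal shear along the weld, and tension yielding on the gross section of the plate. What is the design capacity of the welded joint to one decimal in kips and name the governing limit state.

85.3 kips (gross-section yield governs)

Weld metal: throat = 0.707×0.3125 = 0.22094 in, L = 2×6.75 = 13.5 in. φR_n = 0.75 × 0.6 × 70 × 0.22094 × 13.5 = 94.0 kips.
Base metal shear (0.3125 in plate): yield φR_n = 1.0×0.6×50×0.3125×13.5 = 126.6 kips; rupture φR_n = 0.75×0.6×70×0.3125×13.5 = 132.9 kips; take 126.6 kips (yield).
Tension yield (gross): A_g = 6.0625×0.3125 = 1.8945 in². φR_n = 0.90 × 50 × 1.8945 = 85.3 kips.
Governing: min(94.0, 126.6, 85.3) = 85.3 kips → gross-section yield.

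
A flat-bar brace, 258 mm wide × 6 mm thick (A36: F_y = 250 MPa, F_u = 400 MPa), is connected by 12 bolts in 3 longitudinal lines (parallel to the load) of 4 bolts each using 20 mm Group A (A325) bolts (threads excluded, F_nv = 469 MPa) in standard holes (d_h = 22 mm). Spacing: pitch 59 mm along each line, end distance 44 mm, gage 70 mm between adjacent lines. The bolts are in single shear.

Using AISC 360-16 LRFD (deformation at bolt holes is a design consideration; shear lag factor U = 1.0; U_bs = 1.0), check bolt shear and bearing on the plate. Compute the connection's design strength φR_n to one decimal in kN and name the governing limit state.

933.1 kN (bearing governs)

Bolt shear: A_b = π(20)²/4 = 314.16 mm². φR_n = 0.75 × 469 × 314.16 × 12 × 1 = 1326.1 kN.
Bearing (6 mm plate, F_u = 400 MPa): end bolts L_c = 44 − 22/2 = 33, R_n = min(1.2×33×6×400, 2.4×20×6×400) = 95.04 kN/bolt; interior L_c = 59 − 22 = 37, R_n = 106.56 kN/bolt. φR_n = 0.75 × (3×95.04 + 9×106.56) = 933.1 kN.
Governing: min(1326.1, 933.1) = 933.1 kN → bearing.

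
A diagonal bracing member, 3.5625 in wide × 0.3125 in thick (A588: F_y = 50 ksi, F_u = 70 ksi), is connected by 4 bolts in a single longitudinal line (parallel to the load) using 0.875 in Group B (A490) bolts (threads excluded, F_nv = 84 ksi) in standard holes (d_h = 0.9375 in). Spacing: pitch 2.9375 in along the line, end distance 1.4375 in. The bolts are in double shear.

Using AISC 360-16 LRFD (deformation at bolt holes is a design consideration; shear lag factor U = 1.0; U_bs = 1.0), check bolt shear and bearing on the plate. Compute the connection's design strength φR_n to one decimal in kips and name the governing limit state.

Bolt shear: A_b = π(0.875)²/4 = 0.60132 in². φR_n = 0.75 × 84 × 0.60132 × 4 × 2 = 303.1 kips.
Bearing (0.3125 in plate, F_u = 70 ksi): end bolts L_c = 1.4375 − 0.9375/2 = 0.96875, R_n = min(1.2×0.96875×0.3125×70, 2.4×0.875×0.3125×70) = 25.43 kips/bolt; interior L_c = 2.9375 − 0.9375 = 2, R_n = 45.938 kips/bolt. φR_n = 0.75 × (1×25.43 + 3×45.938) = 122.4 kips.
Governing: min(303.1, 122.4) = 122.4 kips → bearing.

122.4 kips (bearing governs)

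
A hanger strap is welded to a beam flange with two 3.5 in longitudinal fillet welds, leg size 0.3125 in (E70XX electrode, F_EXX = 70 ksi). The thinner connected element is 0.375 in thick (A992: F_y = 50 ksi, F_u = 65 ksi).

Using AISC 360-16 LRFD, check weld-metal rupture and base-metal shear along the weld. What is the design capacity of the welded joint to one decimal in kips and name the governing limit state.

48.7 kips (weld metal governs)

Weld metal: throat = 0.707×0.3125 = 0.22094 in, L = 2×3.5 = 7 in. φR_n = 0.75 × 0.6 × 70 × 0.22094 × 7 = 48.7 kips.
Base metal shear (0.375 in plate): yield φR_n = 1.0×0.6×50×0.375×7 = 78.8 kips; rupture φR_n = 0.75×0.6×65×0.375×7 = 76.8 kips; take 76.8 kips (rupture).
Governing: min(48.7, 76.8) = 48.7 kips → weld metal.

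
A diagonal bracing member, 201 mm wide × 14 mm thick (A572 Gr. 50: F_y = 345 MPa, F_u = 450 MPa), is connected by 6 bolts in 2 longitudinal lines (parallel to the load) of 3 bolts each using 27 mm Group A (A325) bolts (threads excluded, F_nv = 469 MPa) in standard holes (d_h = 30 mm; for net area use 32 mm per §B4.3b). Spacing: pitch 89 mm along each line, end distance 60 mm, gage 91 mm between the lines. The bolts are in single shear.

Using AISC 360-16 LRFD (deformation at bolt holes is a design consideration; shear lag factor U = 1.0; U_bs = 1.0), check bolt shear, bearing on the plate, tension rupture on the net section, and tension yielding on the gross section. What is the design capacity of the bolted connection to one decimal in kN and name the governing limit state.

Bolt shear: A_b = π(27)²/4 = 572.56 mm². φR_n = 0.75 × 469 × 572.56 × 6 × 1 = 1208.4 kN.
Bearing (14 mm plate, F_u = 450 MPa): end bolts L_c = 60 − 30/2 = 45, R_n = min(1.2×45×14×450, 2.4×27×14×450) = 340.2 kN/bolt; interior L_c = 89 − 30 = 59, R_n = 408.24 kN/bolt. φR_n = 0.75 × (2×340.2 + 4×408.24) = 1735.0 kN.
Tension rupture (net): A_n = (201 − 2×32)×14 = 1918 mm² (U = 1.0, A_e = A_n). φR_n = 0.75 × 450 × 1918 = 647.3 kN.
Tension yield (gross): A_g = 201×14 = 2814 mm². φR_n = 0.90 × 345 × 2814 = 873.7 kN.
Governing: min(1208.4, 1735.0, 647.3, 873.7) = 647.3 kN → net-section rupture.

647.3 kN (net-section rupture governs)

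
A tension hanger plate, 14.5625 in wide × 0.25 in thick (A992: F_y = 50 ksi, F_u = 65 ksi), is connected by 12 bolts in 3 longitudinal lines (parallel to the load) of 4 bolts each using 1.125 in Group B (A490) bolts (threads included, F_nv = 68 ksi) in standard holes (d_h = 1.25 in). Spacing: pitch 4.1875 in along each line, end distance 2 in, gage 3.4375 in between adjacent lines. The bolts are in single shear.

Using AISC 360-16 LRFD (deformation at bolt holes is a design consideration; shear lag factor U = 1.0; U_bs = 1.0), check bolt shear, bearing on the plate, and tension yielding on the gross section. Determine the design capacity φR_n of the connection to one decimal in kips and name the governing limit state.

163.8 kips (gross-section yield governs)

Bolt shear: A_b = π(1.125)²/4 = 0.99402 in². φR_n = 0.75 × 68 × 0.99402 × 12 × 1 = 608.3 kips.
Bearing (0.25 in plate, F_u = 65 ksi): end bolts L_c = 2 − 1.25/2 = 1.375, R_n = min(1.2×1.375×0.25×65, 2.4×1.125×0.25×65) = 26.813 kips/bolt; interior L_c = 4.1875 − 1.25 = 2.9375, R_n = 43.875 kips/bolt. φR_n = 0.75 × (3×26.813 + 9×43.875) = 356.5 kips.
Tension yield (gross): A_g = 14.5625×0.25 = 3.6406 in². φR_n = 0.90 × 50 × 3.6406 = 163.8 kips.
Governing: min(608.3, 356.5, 163.8) = 163.8 kips → gross-section yield.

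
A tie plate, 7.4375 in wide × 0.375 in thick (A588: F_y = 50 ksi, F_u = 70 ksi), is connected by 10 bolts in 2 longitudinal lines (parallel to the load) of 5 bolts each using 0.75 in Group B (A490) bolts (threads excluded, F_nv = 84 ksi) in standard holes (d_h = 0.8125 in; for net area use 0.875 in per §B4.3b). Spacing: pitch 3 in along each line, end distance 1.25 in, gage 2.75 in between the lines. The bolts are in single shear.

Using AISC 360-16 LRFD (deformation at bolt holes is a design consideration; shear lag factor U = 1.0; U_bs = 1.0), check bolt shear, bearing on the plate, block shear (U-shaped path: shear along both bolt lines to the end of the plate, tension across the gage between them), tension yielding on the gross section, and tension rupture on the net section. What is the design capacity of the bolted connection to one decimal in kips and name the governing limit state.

112.0 kips (net-section rupture governs)

Bolt shear: A_b = π(0.75)²/4 = 0.44179 in². φR_n = 0.75 × 84 × 0.44179 × 10 × 1 = 278.3 kips.
Bearing (0.375 in plate, F_u = 70 ksi): end bolts L_c = 1.25 − 0.8125/2 = 0.84375, R_n = min(1.2×0.84375×0.375×70, 2.4×0.75×0.375×70) = 26.578 kips/bolt; interior L_c = 3 − 0.8125 = 2.1875, R_n = 47.25 kips/bolt. φR_n = 0.75 × (2×26.578 + 8×47.25) = 323.4 kips.
Block shear: shear path 2×[1.25+4×3] = 2×13.25 in, A_gv = 9.9375, A_nv = 2×(13.25 − 4.5×0.875)×0.375 = 6.9844 in²; tension across gage: (2.75 − 1×0.875)×0.375 = 0.70313 in². R_n = min(0.6×70×6.9844, 0.6×50×9.9375) + 1.0×70×0.70313 = min(293.34, 298.13) + 49.219 = 342.56 kips. φR_n = 0.75 × 342.56 = 256.9 kips.
Tension yield (gross): A_g = 7.4375×0.375 = 2.7891 in². φR_n = 0.90 × 50 × 2.7891 = 125.5 kips.
Tension rupture (net): A_n = (7.4375 − 2×0.875)×0.375 = 2.1328 in² (U = 1.0, A_e = A_n). φR_n = 0.75 × 70 × 2.1328 = 112.0 kips.
Governing: min(278.3, 323.4, 256.9, 125.5, 112.0) = 112.0 kips → net-section rupture.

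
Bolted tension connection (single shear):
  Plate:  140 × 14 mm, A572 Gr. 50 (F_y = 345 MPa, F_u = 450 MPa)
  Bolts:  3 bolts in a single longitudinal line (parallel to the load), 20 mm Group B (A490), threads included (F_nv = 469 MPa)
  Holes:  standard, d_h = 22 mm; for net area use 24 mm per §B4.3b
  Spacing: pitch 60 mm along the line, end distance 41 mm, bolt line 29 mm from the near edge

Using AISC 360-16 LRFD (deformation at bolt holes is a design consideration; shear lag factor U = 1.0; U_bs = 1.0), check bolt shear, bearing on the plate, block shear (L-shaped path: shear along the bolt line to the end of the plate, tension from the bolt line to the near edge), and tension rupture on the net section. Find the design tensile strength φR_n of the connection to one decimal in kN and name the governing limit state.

Bolt shear: A_b = π(20)²/4 = 314.16 mm². φR_n = 0.75 × 469 × 314.16 × 3 × 1 = 331.5 kN.
Bearing (14 mm plate, F_u = 450 MPa): end bolts L_c = 41 − 22/2 = 30, R_n = min(1.2×30×14×450, 2.4×20×14×450) = 226.8 kN/bolt; interior L_c = 60 − 22 = 38, R_n = 287.28 kN/bolt. φR_n = 0.75 × (1×226.8 + 2×287.28) = 601.0 kN.
Block shear: shear path 1×[41+2×60] = 1×161 mm, A_gv = 2254, A_nv = 1×(161 − 2.5×24)×14 = 1414 mm²; tension to near edge: (29 − 0.5×24)×14 = 238 mm². R_n = min(0.6×450×1414, 0.6×345×2254) + 1.0×450×238 = min(381.78, 466.58) + 107.1 = 488.88 kN. φR_n = 0.75 × 488.88 = 366.7 kN.
Tension rupture (net): A_n = (140 − 1×24)×14 = 1624 mm² (U = 1.0, A_e = A_n). φR_n = 0.75 × 450 × 1624 = 548.1 kN.
Governing: min(331.5, 601.0, 366.7, 548.1) = 331.5 kN → bolt shear.

331.5 kN (bolt shear governs)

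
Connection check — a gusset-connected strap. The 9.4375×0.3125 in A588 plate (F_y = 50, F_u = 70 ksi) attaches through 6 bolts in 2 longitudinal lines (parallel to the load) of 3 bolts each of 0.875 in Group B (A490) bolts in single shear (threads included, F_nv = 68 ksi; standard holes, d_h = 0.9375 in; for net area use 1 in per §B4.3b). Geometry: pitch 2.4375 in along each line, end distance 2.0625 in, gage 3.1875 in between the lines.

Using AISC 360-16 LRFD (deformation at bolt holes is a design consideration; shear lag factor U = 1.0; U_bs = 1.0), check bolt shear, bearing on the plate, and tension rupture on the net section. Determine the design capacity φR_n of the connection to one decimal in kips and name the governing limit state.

Bolt shear: A_b = π(0.875)²/4 = 0.60132 in². φR_n = 0.75 × 68 × 0.60132 × 6 × 1 = 184.0 kips.
Bearing (0.3125 in plate, F_u = 70 ksi): end bolts L_c = 2.0625 − 0.9375/2 = 1.59375, R_n = min(1.2×1.59375×0.3125×70, 2.4×0.875×0.3125×70) = 41.836 kips/bolt; interior L_c = 2.4375 − 0.9375 = 1.5, R_n = 39.375 kips/bolt. φR_n = 0.75 × (2×41.836 + 4×39.375) = 180.9 kips.
Tension rupture (net): A_n = (9.4375 − 2×1)×0.3125 = 2.3242 in² (U = 1.0, A_e = A_n). φR_n = 0.75 × 70 × 2.3242 = 122.0 kips.
Governing: min(184.0, 180.9, 122.0) = 122.0 kips → net-section rupture.

122.0 kips (net-section rupture governs)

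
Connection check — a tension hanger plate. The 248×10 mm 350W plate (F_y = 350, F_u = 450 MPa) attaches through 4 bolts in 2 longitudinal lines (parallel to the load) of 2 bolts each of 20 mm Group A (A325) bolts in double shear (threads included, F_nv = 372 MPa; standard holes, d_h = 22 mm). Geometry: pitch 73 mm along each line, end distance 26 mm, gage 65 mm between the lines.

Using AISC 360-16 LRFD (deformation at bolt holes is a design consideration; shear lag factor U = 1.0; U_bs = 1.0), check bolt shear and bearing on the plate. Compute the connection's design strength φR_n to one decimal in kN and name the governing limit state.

Bolt shear: A_b = π(20)²/4 = 314.16 mm². φR_n = 0.75 × 372 × 314.16 × 4 × 2 = 701.2 kN.
Bearing (10 mm plate, F_u = 450 MPa): end bolts L_c = 26 − 22/2 = 15, R_n = min(1.2×15×10×450, 2.4×20×10×450) = 81 kN/bolt; interior L_c = 73 − 22 = 51, R_n = 216 kN/bolt. φR_n = 0.75 × (2×81 + 2×216) = 445.5 kN.
Governing: min(701.2, 445.5) = 445.5 kN → bearing.

445.5 kN (bearing governs)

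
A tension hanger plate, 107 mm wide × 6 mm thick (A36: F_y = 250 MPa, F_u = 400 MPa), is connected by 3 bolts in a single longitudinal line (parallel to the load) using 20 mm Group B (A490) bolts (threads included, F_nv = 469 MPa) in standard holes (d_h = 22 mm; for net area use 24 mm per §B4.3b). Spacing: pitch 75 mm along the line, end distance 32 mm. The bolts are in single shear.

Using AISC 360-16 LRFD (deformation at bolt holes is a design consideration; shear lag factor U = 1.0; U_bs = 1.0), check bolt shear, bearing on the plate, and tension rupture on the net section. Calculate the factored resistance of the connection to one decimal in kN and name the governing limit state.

Bolt shear: A_b = π(20)²/4 = 314.16 mm². φR_n = 0.75 × 469 × 314.16 × 3 × 1 = 331.5 kN.
Bearing (6 mm plate, F_u = 400 MPa): end bolts L_c = 32 − 22/2 = 21, R_n = min(1.2×21×6×400, 2.4×20×6×400) = 60.48 kN/bolt; interior L_c = 75 − 22 = 53, R_n = 115.2 kN/bolt. φR_n = 0.75 × (1×60.48 + 2×115.2) = 218.2 kN.
Tension rupture (net): A_n = (107 − 1×24)×6 = 498 mm² (U = 1.0, A_e = A_n). φR_n = 0.75 × 400 × 498 = 149.4 kN.
Governing: min(331.5, 218.2, 149.4) = 149.4 kN → net-section rupture.

149.4 kN (net-section rupture governs)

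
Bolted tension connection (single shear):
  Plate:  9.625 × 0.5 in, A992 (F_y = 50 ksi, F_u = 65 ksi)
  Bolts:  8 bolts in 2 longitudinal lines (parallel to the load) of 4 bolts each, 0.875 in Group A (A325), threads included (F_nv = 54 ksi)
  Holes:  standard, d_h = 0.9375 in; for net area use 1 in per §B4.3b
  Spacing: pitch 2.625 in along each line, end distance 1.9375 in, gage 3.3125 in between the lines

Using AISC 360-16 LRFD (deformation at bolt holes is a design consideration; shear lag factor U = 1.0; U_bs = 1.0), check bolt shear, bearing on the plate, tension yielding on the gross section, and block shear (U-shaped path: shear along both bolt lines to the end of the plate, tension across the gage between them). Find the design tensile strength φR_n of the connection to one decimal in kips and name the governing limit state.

194.8 kips (bolt shear governs)

Bolt shear: A_b = π(0.875)²/4 = 0.60132 in². φR_n = 0.75 × 54 × 0.60132 × 8 × 1 = 194.8 kips.
Bearing (0.5 in plate, F_u = 65 ksi): end bolts L_c = 1.9375 − 0.9375/2 = 1.46875, R_n = min(1.2×1.46875×0.5×65, 2.4×0.875×0.5×65) = 57.281 kips/bolt; interior L_c = 2.625 − 0.9375 = 1.6875, R_n = 65.813 kips/bolt. φR_n = 0.75 × (2×57.281 + 6×65.813) = 382.1 kips.
Tension yield (gross): A_g = 9.625×0.5 = 4.8125 in². φR_n = 0.90 × 50 × 4.8125 = 216.6 kips.
Block shear: shear path 2×[1.9375+3×2.625] = 2×9.8125 in, A_gv = 9.8125, A_nv = 2×(9.8125 − 3.5×1)×0.5 = 6.3125 in²; tension across gage: (3.3125 − 1×1)×0.5 = 1.1563 in². R_n = min(0.6×65×6.3125, 0.6×50×9.8125) + 1.0×65×1.1563 = min(246.19, 294.38) + 75.16 = 321.35 kips. φR_n = 0.75 × 321.35 = 241.0 kips.
Governing: min(194.8, 382.1, 216.6, 241.0) = 194.8 kips → bolt shear.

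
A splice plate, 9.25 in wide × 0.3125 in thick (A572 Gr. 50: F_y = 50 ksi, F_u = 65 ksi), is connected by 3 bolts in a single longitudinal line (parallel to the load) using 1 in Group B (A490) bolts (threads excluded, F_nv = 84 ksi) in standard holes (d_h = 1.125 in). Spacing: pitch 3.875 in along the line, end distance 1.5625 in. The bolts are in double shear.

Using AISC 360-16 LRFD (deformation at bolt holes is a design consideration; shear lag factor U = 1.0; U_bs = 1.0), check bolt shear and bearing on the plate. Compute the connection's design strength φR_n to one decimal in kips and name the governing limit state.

Bolt shear: A_b = π(1)²/4 = 0.7854 in². φR_n = 0.75 × 84 × 0.7854 × 3 × 2 = 296.9 kips.
Bearing (0.3125 in plate, F_u = 65 ksi): end bolts L_c = 1.5625 − 1.125/2 = 1, R_n = min(1.2×1×0.3125×65, 2.4×1×0.3125×65) = 24.375 kips/bolt; interior L_c = 3.875 − 1.125 = 2.75, R_n = 48.75 kips/bolt. φR_n = 0.75 × (1×24.375 + 2×48.75) = 91.4 kips.
Governing: min(296.9, 91.4) = 91.4 kips → bearing.

91.4 kips (bearing governs)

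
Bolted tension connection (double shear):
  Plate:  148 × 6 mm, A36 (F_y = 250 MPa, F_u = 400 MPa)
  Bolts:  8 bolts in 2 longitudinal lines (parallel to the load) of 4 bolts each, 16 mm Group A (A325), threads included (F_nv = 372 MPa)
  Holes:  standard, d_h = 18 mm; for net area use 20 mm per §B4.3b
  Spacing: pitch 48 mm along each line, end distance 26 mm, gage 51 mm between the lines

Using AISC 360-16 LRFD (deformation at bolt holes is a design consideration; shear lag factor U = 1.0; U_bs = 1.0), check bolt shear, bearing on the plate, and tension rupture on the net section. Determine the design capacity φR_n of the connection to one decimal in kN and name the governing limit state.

194.4 kN (net-section rupture governs)

Bolt shear: A_b = π(16)²/4 = 201.06 mm². φR_n = 0.75 × 372 × 201.06 × 8 × 2 = 897.5 kN.
Bearing (6 mm plate, F_u = 400 MPa): end bolts L_c = 26 − 18/2 = 17, R_n = min(1.2×17×6×400, 2.4×16×6×400) = 48.96 kN/bolt; interior L_c = 48 − 18 = 30, R_n = 86.4 kN/bolt. φR_n = 0.75 × (2×48.96 + 6×86.4) = 462.2 kN.
Tension rupture (net): A_n = (148 − 2×20)×6 = 648 mm² (U = 1.0, A_e = A_n). φR_n = 0.75 × 400 × 648 = 194.4 kN.
Governing: min(897.5, 462.2, 194.4) = 194.4 kN → net-section rupture.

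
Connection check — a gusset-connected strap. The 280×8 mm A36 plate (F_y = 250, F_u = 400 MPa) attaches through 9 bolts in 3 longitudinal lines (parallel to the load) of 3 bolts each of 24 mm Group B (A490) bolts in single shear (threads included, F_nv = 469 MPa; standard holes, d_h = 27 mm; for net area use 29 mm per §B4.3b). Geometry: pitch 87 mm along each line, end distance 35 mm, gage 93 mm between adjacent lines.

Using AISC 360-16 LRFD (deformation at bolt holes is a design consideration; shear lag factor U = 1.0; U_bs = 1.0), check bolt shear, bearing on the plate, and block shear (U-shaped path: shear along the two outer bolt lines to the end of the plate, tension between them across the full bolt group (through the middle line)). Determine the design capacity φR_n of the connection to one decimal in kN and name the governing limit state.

683.4 kN (block shear governs)

Bolt shear: A_b = π(24)²/4 = 452.39 mm². φR_n = 0.75 × 469 × 452.39 × 9 × 1 = 1432.2 kN.
Bearing (8 mm plate, F_u = 400 MPa): end bolts L_c = 35 − 27/2 = 21.5, R_n = min(1.2×21.5×8×400, 2.4×24×8×400) = 82.56 kN/bolt; interior L_c = 87 − 27 = 60, R_n = 184.32 kN/bolt. φR_n = 0.75 × (3×82.56 + 6×184.32) = 1015.2 kN.
Block shear: shear path 2×[35+2×87] = 2×209 mm, A_gv = 3344, A_nv = 2×(209 − 2.5×29)×8 = 2184 mm²; tension across gage: (186 − 2×29)×8 = 1024 mm². R_n = min(0.6×400×2184, 0.6×250×3344) + 1.0×400×1024 = min(524.16, 501.6) + 409.6 = 911.2 kN. φR_n = 0.75 × 911.2 = 683.4 kN.
Governing: min(1432.2, 1015.2, 683.4) = 683.4 kN → block shear.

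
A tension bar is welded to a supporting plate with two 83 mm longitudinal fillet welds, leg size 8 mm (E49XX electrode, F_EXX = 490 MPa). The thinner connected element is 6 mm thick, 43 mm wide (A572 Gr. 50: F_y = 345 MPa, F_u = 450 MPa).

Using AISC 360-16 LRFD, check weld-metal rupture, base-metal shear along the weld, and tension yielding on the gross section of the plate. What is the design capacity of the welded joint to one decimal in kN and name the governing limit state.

Weld metal: throat = 0.707×8 = 5.656 mm, L = 2×83 = 166 mm. φR_n = 0.75 × 0.6 × 490 × 5.656 × 166 = 207.0 kN.
Base metal shear (6 mm plate): yield φR_n = 1.0×0.6×345×6×166 = 206.2 kN; rupture φR_n = 0.75×0.6×450×6×166 = 201.7 kN; take 201.7 kN (rupture).
Tension yield (gross): A_g = 43×6 = 258 mm². φR_n = 0.90 × 345 × 258 = 80.1 kN.
Governing: min(207.0, 201.7, 80.1) = 80.1 kN → gross-section yield.

80.1 kN (gross-section yield governs)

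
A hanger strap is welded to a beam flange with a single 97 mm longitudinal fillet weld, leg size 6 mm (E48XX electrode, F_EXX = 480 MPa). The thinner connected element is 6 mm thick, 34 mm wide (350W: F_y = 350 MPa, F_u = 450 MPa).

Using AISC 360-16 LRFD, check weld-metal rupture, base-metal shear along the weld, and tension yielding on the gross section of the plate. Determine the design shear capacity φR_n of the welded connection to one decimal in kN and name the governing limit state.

64.3 kN (gross-section yield governs)

Weld metal: throat = 0.707×6 = 4.242 mm, L = 97 mm. φR_n = 0.75 × 0.6 × 480 × 4.242 × 97 = 88.9 kN.
Base metal shear (6 mm plate): yield φR_n = 1.0×0.6×350×6×97 = 122.2 kN; rupture φR_n = 0.75×0.6×450×6×97 = 117.9 kN; take 117.9 kN (rupture).
Tension yield (gross): A_g = 34×6 = 204 mm². φR_n = 0.90 × 350 × 204 = 64.3 kN.
Governing: min(88.9, 117.9, 64.3) = 64.3 kN → gross-section yield.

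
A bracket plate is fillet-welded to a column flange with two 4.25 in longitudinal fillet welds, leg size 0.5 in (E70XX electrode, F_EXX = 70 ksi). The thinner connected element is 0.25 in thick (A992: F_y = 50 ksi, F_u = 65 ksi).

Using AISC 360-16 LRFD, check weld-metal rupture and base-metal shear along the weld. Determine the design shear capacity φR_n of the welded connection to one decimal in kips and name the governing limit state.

Weld metal: throat = 0.707×0.5 = 0.3535 in, L = 2×4.25 = 8.5 in. φR_n = 0.75 × 0.6 × 70 × 0.3535 × 8.5 = 94.6 kips.
Base metal shear (0.25 in plate): yield φR_n = 1.0×0.6×50×0.25×8.5 = 63.8 kips; rupture φR_n = 0.75×0.6×65×0.25×8.5 = 62.2 kips; take 62.2 kips (rupture).
Governing: min(94.6, 62.2) = 62.2 kips → base-metal shear.

62.2 kips (base-metal shear governs)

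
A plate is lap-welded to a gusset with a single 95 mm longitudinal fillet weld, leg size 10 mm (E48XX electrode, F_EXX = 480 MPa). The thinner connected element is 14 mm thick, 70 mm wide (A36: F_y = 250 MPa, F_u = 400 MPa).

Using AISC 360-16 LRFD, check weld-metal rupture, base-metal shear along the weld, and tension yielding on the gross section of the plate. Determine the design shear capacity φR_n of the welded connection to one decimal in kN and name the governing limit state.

145.1 kN (weld metal governs)

Weld metal: throat = 0.707×10 = 7.07 mm, L = 95 mm. φR_n = 0.75 × 0.6 × 480 × 7.07 × 95 = 145.1 kN.
Base metal shear (14 mm plate): yield φR_n = 1.0×0.6×250×14×95 = 199.5 kN; rupture φR_n = 0.75×0.6×400×14×95 = 239.4 kN; take 199.5 kN (yield).
Tension yield (gross): A_g = 70×14 = 980 mm². φR_n = 0.90 × 250 × 980 = 220.5 kN.
Governing: min(145.1, 199.5, 220.5) = 145.1 kN → weld metal.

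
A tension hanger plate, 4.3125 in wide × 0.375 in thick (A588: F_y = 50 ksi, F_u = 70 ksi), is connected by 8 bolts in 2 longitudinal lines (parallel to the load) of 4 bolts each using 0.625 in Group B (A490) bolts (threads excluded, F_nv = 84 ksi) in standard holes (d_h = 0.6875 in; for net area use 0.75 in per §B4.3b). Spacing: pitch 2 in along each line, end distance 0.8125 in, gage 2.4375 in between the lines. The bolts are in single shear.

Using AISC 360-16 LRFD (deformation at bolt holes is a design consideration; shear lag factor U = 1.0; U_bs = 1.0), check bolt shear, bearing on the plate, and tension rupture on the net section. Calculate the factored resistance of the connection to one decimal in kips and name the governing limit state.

55.4 kips (net-section rupture governs)

Bolt shear: A_b = π(0.625)²/4 = 0.3068 in². φR_n = 0.75 × 84 × 0.3068 × 8 × 1 = 154.6 kips.
Bearing (0.375 in plate, F_u = 70 ksi): end bolts L_c = 0.8125 − 0.6875/2 = 0.46875, R_n = min(1.2×0.46875×0.375×70, 2.4×0.625×0.375×70) = 14.766 kips/bolt; interior L_c = 2 − 0.6875 = 1.3125, R_n = 39.375 kips/bolt. φR_n = 0.75 × (2×14.766 + 6×39.375) = 199.3 kips.
Tension rupture (net): A_n = (4.3125 − 2×0.75)×0.375 = 1.0547 in² (U = 1.0, A_e = A_n). φR_n = 0.75 × 70 × 1.0547 = 55.4 kips.
Governing: min(154.6, 199.3, 55.4) = 55.4 kips → net-section rupture.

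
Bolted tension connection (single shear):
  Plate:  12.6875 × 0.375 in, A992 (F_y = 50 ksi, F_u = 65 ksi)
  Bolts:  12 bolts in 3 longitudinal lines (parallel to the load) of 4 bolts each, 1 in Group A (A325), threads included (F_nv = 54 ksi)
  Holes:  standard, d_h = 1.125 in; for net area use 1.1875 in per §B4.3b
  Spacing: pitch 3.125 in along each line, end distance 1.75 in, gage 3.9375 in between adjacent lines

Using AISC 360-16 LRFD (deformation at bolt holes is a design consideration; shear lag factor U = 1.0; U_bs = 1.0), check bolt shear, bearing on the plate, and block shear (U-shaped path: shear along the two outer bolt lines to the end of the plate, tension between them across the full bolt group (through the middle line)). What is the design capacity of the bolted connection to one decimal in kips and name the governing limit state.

253.4 kips (block shear governs)

Bolt shear: A_b = π(1)²/4 = 0.7854 in². φR_n = 0.75 × 54 × 0.7854 × 12 × 1 = 381.7 kips.
Bearing (0.375 in plate, F_u = 65 ksi): end bolts L_c = 1.75 − 1.125/2 = 1.1875, R_n = min(1.2×1.1875×0.375×65, 2.4×1×0.375×65) = 34.734 kips/bolt; interior L_c = 3.125 − 1.125 = 2, R_n = 58.5 kips/bolt. φR_n = 0.75 × (3×34.734 + 9×58.5) = 473.0 kips.
Block shear: shear path 2×[1.75+3×3.125] = 2×11.125 in, A_gv = 8.3438, A_nv = 2×(11.125 − 3.5×1.1875)×0.375 = 5.2266 in²; tension across gage: (7.875 − 2×1.1875)×0.375 = 2.0625 in². R_n = min(0.6×65×5.2266, 0.6×50×8.3438) + 1.0×65×2.0625 = min(203.84, 250.31) + 134.06 = 337.9 kips. φR_n = 0.75 × 337.9 = 253.4 kips.
Governing: min(381.7, 473.0, 253.4) = 253.4 kips → block shear.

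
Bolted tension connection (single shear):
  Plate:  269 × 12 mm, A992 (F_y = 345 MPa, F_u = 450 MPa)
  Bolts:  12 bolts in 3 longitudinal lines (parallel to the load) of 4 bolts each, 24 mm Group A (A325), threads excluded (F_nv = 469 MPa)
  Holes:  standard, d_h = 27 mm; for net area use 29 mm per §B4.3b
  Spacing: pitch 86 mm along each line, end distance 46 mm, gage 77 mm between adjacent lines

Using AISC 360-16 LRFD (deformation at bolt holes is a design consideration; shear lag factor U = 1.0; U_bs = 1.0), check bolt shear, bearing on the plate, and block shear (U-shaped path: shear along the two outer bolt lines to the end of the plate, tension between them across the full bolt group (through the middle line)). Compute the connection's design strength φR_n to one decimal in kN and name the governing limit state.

1373.0 kN (block shear governs)

Bolt shear: A_b = π(24)²/4 = 452.39 mm². φR_n = 0.75 × 469 × 452.39 × 12 × 1 = 1909.5 kN.
Bearing (12 mm plate, F_u = 450 MPa): end bolts L_c = 46 − 27/2 = 32.5, R_n = min(1.2×32.5×12×450, 2.4×24×12×450) = 210.6 kN/bolt; interior L_c = 86 − 27 = 59, R_n = 311.04 kN/bolt. φR_n = 0.75 × (3×210.6 + 9×311.04) = 2573.4 kN.
Block shear: shear path 2×[46+3×86] = 2×304 mm, A_gv = 7296, A_nv = 2×(304 − 3.5×29)×12 = 4860 mm²; tension across gage: (154 − 2×29)×12 = 1152 mm². R_n = min(0.6×450×4860, 0.6×345×7296) + 1.0×450×1152 = min(1312.2, 1510.3) + 518.4 = 1830.6 kN. φR_n = 0.75 × 1830.6 = 1373.0 kN.
Governing: min(1909.5, 2573.4, 1373.0) = 1373.0 kN → block shear.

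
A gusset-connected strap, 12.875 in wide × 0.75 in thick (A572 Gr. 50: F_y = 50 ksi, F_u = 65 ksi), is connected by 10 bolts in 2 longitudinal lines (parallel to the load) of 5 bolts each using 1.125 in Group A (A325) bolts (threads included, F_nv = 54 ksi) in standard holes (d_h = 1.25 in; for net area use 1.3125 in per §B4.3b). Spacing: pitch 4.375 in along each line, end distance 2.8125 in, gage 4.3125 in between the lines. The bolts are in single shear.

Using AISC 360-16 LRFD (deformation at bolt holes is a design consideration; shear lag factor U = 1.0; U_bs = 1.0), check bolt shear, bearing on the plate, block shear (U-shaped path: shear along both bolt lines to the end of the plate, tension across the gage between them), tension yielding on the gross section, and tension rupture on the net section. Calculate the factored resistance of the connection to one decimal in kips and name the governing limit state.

374.8 kips (net-section rupture governs)

Bolt shear: A_b = π(1.125)²/4 = 0.99402 in². φR_n = 0.75 × 54 × 0.99402 × 10 × 1 = 402.6 kips.
Bearing (0.75 in plate, F_u = 65 ksi): end bolts L_c = 2.8125 − 1.25/2 = 2.1875, R_n = min(1.2×2.1875×0.75×65, 2.4×1.125×0.75×65) = 127.97 kips/bolt; interior L_c = 4.375 − 1.25 = 3.125, R_n = 131.63 kips/bolt. φR_n = 0.75 × (2×127.97 + 8×131.63) = 981.7 kips.
Block shear: shear path 2×[2.8125+4×4.375] = 2×20.3125 in, A_gv = 30.469, A_nv = 2×(20.3125 − 4.5×1.3125)×0.75 = 21.609 in²; tension across gage: (4.3125 − 1×1.3125)×0.75 = 2.25 in². R_n = min(0.6×65×21.609, 0.6×50×30.469) + 1.0×65×2.25 = min(842.75, 914.07) + 146.25 = 989 kips. φR_n = 0.75 × 989 = 741.8 kips.
Tension yield (gross): A_g = 12.875×0.75 = 9.6563 in². φR_n = 0.90 × 50 × 9.6563 = 434.5 kips.
Tension rupture (net): A_n = (12.875 − 2×1.3125)×0.75 = 7.6875 in² (U = 1.0, A_e = A_n). φR_n = 0.75 × 65 × 7.6875 = 374.8 kips.
Governing: min(402.6, 981.7, 741.8, 434.5, 374.8) = 374.8 kips → net-section rupture.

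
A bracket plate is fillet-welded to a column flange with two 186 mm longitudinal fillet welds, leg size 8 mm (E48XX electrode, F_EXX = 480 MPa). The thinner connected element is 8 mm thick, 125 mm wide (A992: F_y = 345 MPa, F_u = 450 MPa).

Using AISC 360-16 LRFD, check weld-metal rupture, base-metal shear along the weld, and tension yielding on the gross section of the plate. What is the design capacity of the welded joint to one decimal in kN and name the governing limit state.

Weld metal: throat = 0.707×8 = 5.656 mm, L = 2×186 = 372 mm. φR_n = 0.75 × 0.6 × 480 × 5.656 × 372 = 454.5 kN.
Base metal shear (8 mm plate): yield φR_n = 1.0×0.6×345×8×372 = 616.0 kN; rupture φR_n = 0.75×0.6×450×8×372 = 602.6 kN; take 602.6 kN (rupture).
Tension yield (gross): A_g = 125×8 = 1000 mm². φR_n = 0.90 × 345 × 1000 = 310.5 kN.
Governing: min(454.5, 602.6, 310.5) = 310.5 kN → gross-section yield.

310.5 kN (gross-section yield governs)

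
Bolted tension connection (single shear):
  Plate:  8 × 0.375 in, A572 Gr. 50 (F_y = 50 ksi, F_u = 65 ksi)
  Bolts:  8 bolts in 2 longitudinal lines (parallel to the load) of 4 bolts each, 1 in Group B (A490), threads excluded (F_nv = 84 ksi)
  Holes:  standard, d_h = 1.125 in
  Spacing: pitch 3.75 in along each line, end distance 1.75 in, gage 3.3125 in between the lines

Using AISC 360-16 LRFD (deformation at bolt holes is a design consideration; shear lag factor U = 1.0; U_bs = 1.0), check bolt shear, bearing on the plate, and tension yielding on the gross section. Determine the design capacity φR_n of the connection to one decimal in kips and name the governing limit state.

Bolt shear: A_b = π(1)²/4 = 0.7854 in². φR_n = 0.75 × 84 × 0.7854 × 8 × 1 = 395.8 kips.
Bearing (0.375 in plate, F_u = 65 ksi): end bolts L_c = 1.75 − 1.125/2 = 1.1875, R_n = min(1.2×1.1875×0.375×65, 2.4×1×0.375×65) = 34.734 kips/bolt; interior L_c = 3.75 − 1.125 = 2.625, R_n = 58.5 kips/bolt. φR_n = 0.75 × (2×34.734 + 6×58.5) = 315.4 kips.
Tension yield (gross): A_g = 8×0.375 = 3 in². φR_n = 0.90 × 50 × 3 = 135.0 kips.
Governing: min(395.8, 315.4, 135.0) = 135.0 kips → gross-section yield.

135.0 kips (gross-section yield governs)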